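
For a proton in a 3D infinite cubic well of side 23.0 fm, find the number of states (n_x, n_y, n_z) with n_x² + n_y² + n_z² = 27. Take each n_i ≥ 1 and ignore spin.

The level has n_x² + n_y² + n_z² = 27. The ordered positive-integer solutions are (1, 1, 5), (1, 5, 1), (3, 3, 3), (5, 1, 1).
That gives 4 states.

degeneracy = 4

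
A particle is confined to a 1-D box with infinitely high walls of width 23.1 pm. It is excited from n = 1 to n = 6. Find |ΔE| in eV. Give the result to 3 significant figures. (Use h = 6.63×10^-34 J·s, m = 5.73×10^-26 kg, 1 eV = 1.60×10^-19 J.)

|ΔE| = 0.393 eV

E_1 = h²/(8mL²) = 1.797×10^-21 J.
|ΔE| = |1² − 6²|·E_1 = 35·1.797×10^-21 J = 6.290×10^-20 J = 0.393 eV.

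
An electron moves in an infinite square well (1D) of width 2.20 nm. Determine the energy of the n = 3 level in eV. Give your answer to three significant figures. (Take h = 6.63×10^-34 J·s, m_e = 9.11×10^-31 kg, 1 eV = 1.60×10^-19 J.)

For an infinite well E_n = n²h²/(8m_eL²), so E_1 = h²/(8m_eL²) = (6.63×10^-34)²/(8·9.11×10^-31·(2.20×10^-9 m)²) = 1.246×10^-20 J.
Then E_3 = 3²·E_1 = 9·1.246×10^-20 J = 1.121×10^-19 J.
Converting, E_3 = 1.121×10^-19 J / (1.60×10^-19 J/eV) = 0.701 eV.

E_3 = 0.701 eV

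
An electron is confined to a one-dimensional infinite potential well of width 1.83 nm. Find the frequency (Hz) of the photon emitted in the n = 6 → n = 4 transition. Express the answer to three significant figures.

E_1 = h²/(8m_eL²) = 1.799×10^-20 J and ΔE = (6² − 4²)E_1 = 3.598×10^-19 J.
f = ΔE/h = 3.598×10^-19/6.626×10^-34 = 5.43×10^14 Hz.

f = 5.43×10^14 Hz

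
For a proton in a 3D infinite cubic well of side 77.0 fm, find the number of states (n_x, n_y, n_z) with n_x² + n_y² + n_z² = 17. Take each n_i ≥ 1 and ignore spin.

The level has n_x² + n_y² + n_z² = 17. The ordered positive-integer solutions are (2, 2, 3), (2, 3, 2), (3, 2, 2).
That gives 3 states.

degeneracy = 3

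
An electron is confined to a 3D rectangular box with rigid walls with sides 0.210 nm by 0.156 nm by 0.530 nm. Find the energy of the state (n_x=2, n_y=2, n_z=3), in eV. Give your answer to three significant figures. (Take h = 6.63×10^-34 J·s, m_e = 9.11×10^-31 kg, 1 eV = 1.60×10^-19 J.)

E = 108 eV

For a 3D rectangular well E = (h²/8m_e)·Σ n_i²/L_i² = (6.63×10^-34)²/(8·9.11×10^-31) · [2²/(0.210 nm)² + 2²/(0.156 nm)² + 3²/(0.530 nm)²].
Evaluating gives E = 1.732×10^-17 J = 108 eV.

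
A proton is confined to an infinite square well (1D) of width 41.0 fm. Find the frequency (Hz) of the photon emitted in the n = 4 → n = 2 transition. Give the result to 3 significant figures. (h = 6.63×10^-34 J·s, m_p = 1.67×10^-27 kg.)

f = 3.54×10^20 Hz

E_1 = h²/(8m_pL²) = 1.957×10^-14 J and ΔE = (4² − 2²)E_1 = 2.348×10^-13 J.
f = ΔE/h = 2.348×10^-13/6.63×10^-34 = 3.54×10^20 Hz.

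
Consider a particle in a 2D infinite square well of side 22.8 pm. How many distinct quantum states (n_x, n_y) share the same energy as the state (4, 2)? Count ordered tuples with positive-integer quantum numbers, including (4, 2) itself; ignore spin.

degeneracy = 2

The level has n_x² + n_y² = 20. The ordered positive-integer solutions are (2, 4), (4, 2).
That gives 2 states.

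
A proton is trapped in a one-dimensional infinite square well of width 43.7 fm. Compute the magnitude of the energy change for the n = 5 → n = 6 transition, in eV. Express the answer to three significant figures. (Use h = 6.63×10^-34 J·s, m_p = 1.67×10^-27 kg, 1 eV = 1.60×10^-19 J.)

E_1 = h²/(8m_pL²) = 1.723×10^-14 J.
|ΔE| = |5² − 6²|·E_1 = 11·1.723×10^-14 J = 1.895×10^-13 J = 1.18×10^6 eV.

|ΔE| = 1.18×10^6 eV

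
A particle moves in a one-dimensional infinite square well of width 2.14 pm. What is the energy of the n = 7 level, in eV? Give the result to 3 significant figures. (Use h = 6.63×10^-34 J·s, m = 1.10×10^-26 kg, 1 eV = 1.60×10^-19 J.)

For an infinite well E_n = n²h²/(8mL²), so E_1 = h²/(8mL²) = (6.63×10^-34)²/(8·1.10×10^-26·(2.14×10^-12 m)²) = 1.091×10^-18 J.
Then E_7 = 7²·E_1 = 49·1.091×10^-18 J = 5.346×10^-17 J.
Converting, E_7 = 5.346×10^-17 J / (1.60×10^-19 J/eV) = 334 eV.

E_7 = 334 eV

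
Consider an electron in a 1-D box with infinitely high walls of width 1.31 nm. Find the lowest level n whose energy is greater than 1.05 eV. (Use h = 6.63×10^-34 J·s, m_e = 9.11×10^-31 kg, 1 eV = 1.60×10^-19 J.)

E_1 = h²/(8m_eL²) = 3.515×10^-20 J = 0.2197 eV.
Need n² > 1.05/0.2197 = 4.779, i.e. n > 2.186.
The smallest integer satisfying this is n = 3.

n = 3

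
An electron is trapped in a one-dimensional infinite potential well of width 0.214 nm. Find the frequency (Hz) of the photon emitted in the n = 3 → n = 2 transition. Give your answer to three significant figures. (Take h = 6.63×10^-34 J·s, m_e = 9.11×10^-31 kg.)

E_1 = h²/(8m_eL²) = 1.317×10^-18 J and ΔE = (3² − 2²)E_1 = 6.585×10^-18 J.
f = ΔE/h = 6.585×10^-18/6.63×10^-34 = 9.93×10^15 Hz.

f = 9.93×10^15 Hz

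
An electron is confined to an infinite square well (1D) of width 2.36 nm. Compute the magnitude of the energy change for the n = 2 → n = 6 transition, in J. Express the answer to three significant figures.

E_1 = h²/(8m_eL²) = 1.082×10^-20 J.
|ΔE| = |2² − 6²|·E_1 = 32·1.082×10^-20 J = 3.46×10^-19 J.

|ΔE| = 3.46×10^-19 J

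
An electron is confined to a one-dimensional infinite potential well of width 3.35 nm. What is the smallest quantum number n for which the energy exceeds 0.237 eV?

n = 3

E_1 = h²/(8m_eL²) = 5.368×10^-21 J = 0.03351 eV.
Need n² > 0.237/0.03351 = 7.073, i.e. n > 2.660.
The smallest integer satisfying this is n = 3.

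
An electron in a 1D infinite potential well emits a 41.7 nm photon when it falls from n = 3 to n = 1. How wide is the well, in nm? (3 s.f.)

The photon carries ΔE = hc/λ = 6.626×10^-34·2.998×10^8/4.17×10^-8 m = 4.764×10^-18 J.
Since ΔE = (3² − 1²)E_1, E_1 = 5.955×10^-19 J, and L = h/√(8m_eE_1) = 3.18×10^-10 m = 0.318 nm.

L = 0.318 nm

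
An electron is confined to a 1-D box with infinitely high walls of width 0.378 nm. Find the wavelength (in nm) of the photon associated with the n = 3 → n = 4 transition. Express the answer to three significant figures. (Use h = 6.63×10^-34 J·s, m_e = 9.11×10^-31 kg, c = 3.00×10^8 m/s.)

λ = 67.3 nm

E_1 = h²/(8m_eL²) = 4.221×10^-19 J, so ΔE = (4² − 3²)E_1 = 2.955×10^-18 J.
λ = hc/ΔE = (6.63×10^-34·3.00×10^8)/2.955×10^-18 = 6.73×10^-8 m = 67.3 nm.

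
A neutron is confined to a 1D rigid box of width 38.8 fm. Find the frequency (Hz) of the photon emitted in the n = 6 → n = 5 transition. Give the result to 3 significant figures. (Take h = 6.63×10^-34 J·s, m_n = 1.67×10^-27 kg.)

f = 3.63×10^20 Hz

E_1 = h²/(8m_nL²) = 2.186×10^-14 J and ΔE = (6² − 5²)E_1 = 2.405×10^-13 J.
f = ΔE/h = 2.405×10^-13/6.63×10^-34 = 3.63×10^20 Hz.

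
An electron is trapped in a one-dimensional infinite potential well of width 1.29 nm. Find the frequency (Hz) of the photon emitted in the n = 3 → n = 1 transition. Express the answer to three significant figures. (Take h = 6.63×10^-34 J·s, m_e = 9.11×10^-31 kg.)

f = 4.37×10^14 Hz

E_1 = h²/(8m_eL²) = 3.624×10^-20 J and ΔE = (3² − 1²)E_1 = 2.899×10^-19 J.
f = ΔE/h = 2.899×10^-19/6.63×10^-34 = 4.37×10^14 Hz.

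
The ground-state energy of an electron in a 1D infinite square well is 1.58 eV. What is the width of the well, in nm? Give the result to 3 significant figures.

From E_n = n²h²/(8m_eL²), L = n·h/√(8m_eE_n).
E_1 = 1.58 eV = 2.531×10^-19 J, so L = 1·6.626×10^-34/√(8·9.109×10^-31·2.531×10^-19) = 4.88×10^-10 m = 0.488 nm.

L = 0.488 nm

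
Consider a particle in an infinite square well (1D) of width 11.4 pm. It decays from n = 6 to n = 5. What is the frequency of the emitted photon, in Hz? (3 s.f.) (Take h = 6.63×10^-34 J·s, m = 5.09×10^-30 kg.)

E_1 = h²/(8mL²) = 8.306×10^-17 J and ΔE = (6² − 5²)E_1 = 9.137×10^-16 J.
f = ΔE/h = 9.137×10^-16/6.63×10^-34 = 1.38×10^18 Hz.

f = 1.38×10^18 Hz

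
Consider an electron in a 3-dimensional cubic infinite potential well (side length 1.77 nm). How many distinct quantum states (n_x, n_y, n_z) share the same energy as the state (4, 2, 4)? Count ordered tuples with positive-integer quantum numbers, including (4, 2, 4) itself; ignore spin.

degeneracy = 3

The level has n_x² + n_y² + n_z² = 36. The ordered positive-integer solutions are (2, 4, 4), (4, 2, 4), (4, 4, 2).
That gives 3 states.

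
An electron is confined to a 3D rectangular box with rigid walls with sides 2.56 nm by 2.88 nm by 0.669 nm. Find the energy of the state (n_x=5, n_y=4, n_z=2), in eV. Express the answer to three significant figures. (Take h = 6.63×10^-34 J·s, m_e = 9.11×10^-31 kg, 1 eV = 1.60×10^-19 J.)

E = 5.53 eV

For a 3D rectangular well E = (h²/8m_e)·Σ n_i²/L_i² = (6.63×10^-34)²/(8·9.11×10^-31) · [5²/(2.56 nm)² + 4²/(2.88 nm)² + 2²/(0.669 nm)²].
Evaluating gives E = 8.855×10^-19 J = 5.53 eV.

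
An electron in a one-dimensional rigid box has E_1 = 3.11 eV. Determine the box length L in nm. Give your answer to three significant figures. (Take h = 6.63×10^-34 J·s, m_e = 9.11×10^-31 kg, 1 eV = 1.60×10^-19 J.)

L = 0.348 nm

From E_n = n²h²/(8m_eL²), L = n·h/√(8m_eE_n).
E_1 = 3.11 eV = 4.976×10^-19 J, so L = 1·6.63×10^-34/√(8·9.11×10^-31·4.976×10^-19) = 3.48×10^-10 m = 0.348 nm.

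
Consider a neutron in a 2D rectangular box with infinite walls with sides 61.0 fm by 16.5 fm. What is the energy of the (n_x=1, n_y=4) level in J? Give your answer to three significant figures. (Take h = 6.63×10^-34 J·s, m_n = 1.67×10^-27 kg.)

E = 1.94×10^-12 J

For a 2D rectangular well E = (h²/8m_n)·Σ n_i²/L_i² = (6.63×10^-34)²/(8·1.67×10^-27) · [1²/(61.0 fm)² + 4²/(16.5 fm)²].
Evaluating gives E = 1.94×10^-12 J.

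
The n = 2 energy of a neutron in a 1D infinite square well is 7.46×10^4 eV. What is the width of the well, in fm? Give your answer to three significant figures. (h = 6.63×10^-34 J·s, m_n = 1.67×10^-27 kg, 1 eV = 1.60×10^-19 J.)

L = 105 fm

From E_n = n²h²/(8m_nL²), L = n·h/√(8m_nE_n).
E_2 = 7.46×10^4 eV = 1.194×10^-14 J, so L = 2·6.63×10^-34/√(8·1.67×10^-27·1.194×10^-14) = 1.05×10^-13 m = 105 fm.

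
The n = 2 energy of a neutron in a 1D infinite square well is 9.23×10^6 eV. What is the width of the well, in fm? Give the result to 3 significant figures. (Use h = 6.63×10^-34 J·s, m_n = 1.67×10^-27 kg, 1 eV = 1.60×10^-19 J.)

L = 9.44 fm

From E_n = n²h²/(8m_nL²), L = n·h/√(8m_nE_n).
E_2 = 9.23×10^6 eV = 1.477×10^-12 J, so L = 2·6.63×10^-34/√(8·1.67×10^-27·1.477×10^-12) = 9.44×10^-15 m = 9.44 fm.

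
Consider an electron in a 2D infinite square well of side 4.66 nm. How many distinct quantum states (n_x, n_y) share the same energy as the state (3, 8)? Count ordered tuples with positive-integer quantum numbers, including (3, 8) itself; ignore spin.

degeneracy = 2

The level has n_x² + n_y² = 73. The ordered positive-integer solutions are (3, 8), (8, 3).
That gives 2 states.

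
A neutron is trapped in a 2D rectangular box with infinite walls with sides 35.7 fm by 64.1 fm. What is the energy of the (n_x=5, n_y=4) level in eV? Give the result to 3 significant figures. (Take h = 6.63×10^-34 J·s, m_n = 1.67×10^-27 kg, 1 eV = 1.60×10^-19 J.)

For a 2D rectangular well E = (h²/8m_n)·Σ n_i²/L_i² = (6.63×10^-34)²/(8·1.67×10^-27) · [5²/(35.7 fm)² + 4²/(64.1 fm)²].
Evaluating gives E = 7.735×10^-13 J = 4.83×10^6 eV.

E = 4.83×10^6 eV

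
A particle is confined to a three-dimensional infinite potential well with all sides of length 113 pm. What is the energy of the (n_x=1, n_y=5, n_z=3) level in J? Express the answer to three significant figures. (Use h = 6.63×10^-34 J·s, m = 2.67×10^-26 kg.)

For a 3D rectangular well E = (h²/8m)·Σ n_i²/L_i² = (6.63×10^-34)²/(8·2.67×10^-26) · [1²/(113 pm)² + 5²/(113 pm)² + 3²/(113 pm)²].
Evaluating gives E = 5.64×10^-21 J.

E = 5.64×10^-21 J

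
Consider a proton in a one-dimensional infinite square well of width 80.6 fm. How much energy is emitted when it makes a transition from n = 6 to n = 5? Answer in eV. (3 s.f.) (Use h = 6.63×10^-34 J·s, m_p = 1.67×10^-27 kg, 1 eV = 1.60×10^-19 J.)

E_1 = h²/(8m_pL²) = 5.065×10^-15 J.
|ΔE| = |6² − 5²|·E_1 = 11·5.065×10^-15 J = 5.571×10^-14 J = 3.48×10^5 eV.

|ΔE| = 3.48×10^5 eV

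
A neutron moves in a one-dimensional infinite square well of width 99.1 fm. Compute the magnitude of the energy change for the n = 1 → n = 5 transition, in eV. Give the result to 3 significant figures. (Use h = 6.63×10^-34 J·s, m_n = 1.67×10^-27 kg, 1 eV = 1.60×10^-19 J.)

E_1 = h²/(8m_nL²) = 3.350×10^-15 J.
|ΔE| = |1² − 5²|·E_1 = 24·3.350×10^-15 J = 8.040×10^-14 J = 5.03×10^5 eV.

|ΔE| = 5.03×10^5 eV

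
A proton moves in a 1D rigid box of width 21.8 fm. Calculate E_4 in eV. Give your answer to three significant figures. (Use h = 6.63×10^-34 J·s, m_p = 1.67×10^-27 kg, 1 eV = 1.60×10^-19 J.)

E_4 = 6.92×10^6 eV

For an infinite well E_n = n²h²/(8m_pL²), so E_1 = h²/(8m_pL²) = (6.63×10^-34)²/(8·1.67×10^-27·(2.18×10^-14 m)²) = 6.923×10^-14 J.
Then E_4 = 4²·E_1 = 16·6.923×10^-14 J = 1.108×10^-12 J.
Converting, E_4 = 1.108×10^-12 J / (1.60×10^-19 J/eV) = 6.92×10^6 eV.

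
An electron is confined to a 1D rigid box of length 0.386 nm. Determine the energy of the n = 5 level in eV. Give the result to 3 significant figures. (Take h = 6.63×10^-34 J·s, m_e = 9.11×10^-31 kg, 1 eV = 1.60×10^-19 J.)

For an infinite well E_n = n²h²/(8m_eL²), so E_1 = h²/(8m_eL²) = (6.63×10^-34)²/(8·9.11×10^-31·(3.86×10^-10 m)²) = 4.048×10^-19 J.
Then E_5 = 5²·E_1 = 25·4.048×10^-19 J = 1.012×10^-17 J.
Converting, E_5 = 1.012×10^-17 J / (1.60×10^-19 J/eV) = 63.3 eV.

E_5 = 63.3 eV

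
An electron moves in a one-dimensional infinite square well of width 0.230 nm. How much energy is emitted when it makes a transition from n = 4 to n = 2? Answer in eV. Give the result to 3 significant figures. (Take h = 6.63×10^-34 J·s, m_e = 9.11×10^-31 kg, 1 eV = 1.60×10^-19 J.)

|ΔE| = 85.5 eV

E_1 = h²/(8m_eL²) = 1.140×10^-18 J.
|ΔE| = |4² − 2²|·E_1 = 12·1.140×10^-18 J = 1.368×10^-17 J = 85.5 eV.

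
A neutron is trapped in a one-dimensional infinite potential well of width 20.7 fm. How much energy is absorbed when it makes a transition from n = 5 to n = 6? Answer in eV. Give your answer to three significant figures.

E_1 = h²/(8m_nL²) = 7.646×10^-14 J.
|ΔE| = |5² − 6²|·E_1 = 11·7.646×10^-14 J = 8.411×10^-13 J = 5.25×10^6 eV.

|ΔE| = 5.25×10^6 eV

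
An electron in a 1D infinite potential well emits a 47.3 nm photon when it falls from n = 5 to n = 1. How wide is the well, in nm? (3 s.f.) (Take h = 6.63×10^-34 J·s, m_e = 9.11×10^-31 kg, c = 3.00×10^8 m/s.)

The photon carries ΔE = hc/λ = 6.63×10^-34·3.00×10^8/4.73×10^-8 m = 4.205×10^-18 J.
Since ΔE = (5² − 1²)E_1, E_1 = 1.752×10^-19 J, and L = h/√(8m_eE_1) = 5.87×10^-10 m = 0.587 nm.

L = 0.587 nm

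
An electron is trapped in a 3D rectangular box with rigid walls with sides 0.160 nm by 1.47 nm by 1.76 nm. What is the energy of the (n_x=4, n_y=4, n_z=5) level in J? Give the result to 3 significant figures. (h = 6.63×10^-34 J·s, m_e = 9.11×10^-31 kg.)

E = 3.86×10^-17 J

For a 3D rectangular well E = (h²/8m_e)·Σ n_i²/L_i² = (6.63×10^-34)²/(8·9.11×10^-31) · [4²/(0.160 nm)² + 4²/(1.47 nm)² + 5²/(1.76 nm)²].
Evaluating gives E = 3.86×10^-17 J.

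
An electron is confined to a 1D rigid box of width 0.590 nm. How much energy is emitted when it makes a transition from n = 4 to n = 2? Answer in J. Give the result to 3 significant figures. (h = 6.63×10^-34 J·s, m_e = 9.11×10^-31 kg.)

|ΔE| = 2.08×10^-18 J

E_1 = h²/(8m_eL²) = 1.733×10^-19 J.
|ΔE| = |4² − 2²|·E_1 = 12·1.733×10^-19 J = 2.08×10^-18 J.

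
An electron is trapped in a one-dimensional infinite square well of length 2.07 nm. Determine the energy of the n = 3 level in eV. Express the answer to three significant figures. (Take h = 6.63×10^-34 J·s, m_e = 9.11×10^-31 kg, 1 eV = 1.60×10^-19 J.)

For an infinite well E_n = n²h²/(8m_eL²), so E_1 = h²/(8m_eL²) = (6.63×10^-34)²/(8·9.11×10^-31·(2.07×10^-9 m)²) = 1.408×10^-20 J.
Then E_3 = 3²·E_1 = 9·1.408×10^-20 J = 1.267×10^-19 J.
Converting, E_3 = 1.267×10^-19 J / (1.60×10^-19 J/eV) = 0.792 eV.

E_3 = 0.792 eV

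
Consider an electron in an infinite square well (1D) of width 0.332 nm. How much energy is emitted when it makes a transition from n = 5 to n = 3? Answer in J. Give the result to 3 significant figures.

E_1 = h²/(8m_eL²) = 5.466×10^-19 J.
|ΔE| = |5² − 3²|·E_1 = 16·5.466×10^-19 J = 8.75×10^-18 J.

|ΔE| = 8.75×10^-18 J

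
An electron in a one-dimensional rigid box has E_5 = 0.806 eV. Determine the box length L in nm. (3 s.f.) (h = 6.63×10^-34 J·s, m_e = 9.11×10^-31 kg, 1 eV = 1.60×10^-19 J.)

L = 3.42 nm

From E_n = n²h²/(8m_eL²), L = n·h/√(8m_eE_n).
E_5 = 0.806 eV = 1.290×10^-19 J, so L = 5·6.63×10^-34/√(8·9.11×10^-31·1.290×10^-19) = 3.42×10^-9 m = 3.42 nm.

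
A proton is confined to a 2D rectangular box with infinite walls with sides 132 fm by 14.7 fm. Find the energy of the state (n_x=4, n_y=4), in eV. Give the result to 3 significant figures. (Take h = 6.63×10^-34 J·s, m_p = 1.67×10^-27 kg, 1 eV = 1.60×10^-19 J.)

For a 2D rectangular well E = (h²/8m_p)·Σ n_i²/L_i² = (6.63×10^-34)²/(8·1.67×10^-27) · [4²/(132 fm)² + 4²/(14.7 fm)²].
Evaluating gives E = 2.466×10^-12 J = 1.54×10^7 eV.

E = 1.54×10^7 eV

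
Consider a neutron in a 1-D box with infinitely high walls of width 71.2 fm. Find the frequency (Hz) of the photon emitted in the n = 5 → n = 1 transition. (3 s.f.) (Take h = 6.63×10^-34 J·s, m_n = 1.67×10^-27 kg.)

f = 2.35×10^20 Hz

E_1 = h²/(8m_nL²) = 6.490×10^-15 J and ΔE = (5² − 1²)E_1 = 1.558×10^-13 J.
f = ΔE/h = 1.558×10^-13/6.63×10^-34 = 2.35×10^20 Hz.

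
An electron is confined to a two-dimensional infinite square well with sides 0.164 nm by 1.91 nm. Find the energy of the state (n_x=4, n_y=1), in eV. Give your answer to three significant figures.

For a 2D rectangular well E = (h²/8m_e)·Σ n_i²/L_i² = (6.626×10^-34)²/(8·9.109×10^-31) · [4²/(0.164 nm)² + 1²/(1.91 nm)²].
Evaluating gives E = 3.586×10^-17 J = 224 eV.

E = 224 eV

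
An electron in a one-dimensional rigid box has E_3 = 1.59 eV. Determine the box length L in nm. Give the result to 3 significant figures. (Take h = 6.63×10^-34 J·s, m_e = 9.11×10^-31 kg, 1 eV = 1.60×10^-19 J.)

From E_n = n²h²/(8m_eL²), L = n·h/√(8m_eE_n).
E_3 = 1.59 eV = 2.544×10^-19 J, so L = 3·6.63×10^-34/√(8·9.11×10^-31·2.544×10^-19) = 1.46×10^-9 m = 1.46 nm.

L = 1.46 nm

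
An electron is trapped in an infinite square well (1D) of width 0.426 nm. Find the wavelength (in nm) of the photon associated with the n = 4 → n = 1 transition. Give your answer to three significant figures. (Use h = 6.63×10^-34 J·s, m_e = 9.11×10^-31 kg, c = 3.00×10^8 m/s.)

λ = 39.9 nm

E_1 = h²/(8m_eL²) = 3.324×10^-19 J, so ΔE = (4² − 1²)E_1 = 4.986×10^-18 J.
λ = hc/ΔE = (6.63×10^-34·3.00×10^8)/4.986×10^-18 = 3.99×10^-8 m = 39.9 nm.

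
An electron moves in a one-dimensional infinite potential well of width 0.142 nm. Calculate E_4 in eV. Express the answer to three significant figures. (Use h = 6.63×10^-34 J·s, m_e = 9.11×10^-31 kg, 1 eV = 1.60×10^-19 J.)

For an infinite well E_n = n²h²/(8m_eL²), so E_1 = h²/(8m_eL²) = (6.63×10^-34)²/(8·9.11×10^-31·(1.42×10^-10 m)²) = 2.991×10^-18 J.
Then E_4 = 4²·E_1 = 16·2.991×10^-18 J = 4.786×10^-17 J.
Converting, E_4 = 4.786×10^-17 J / (1.60×10^-19 J/eV) = 299 eV.

E_4 = 299 eV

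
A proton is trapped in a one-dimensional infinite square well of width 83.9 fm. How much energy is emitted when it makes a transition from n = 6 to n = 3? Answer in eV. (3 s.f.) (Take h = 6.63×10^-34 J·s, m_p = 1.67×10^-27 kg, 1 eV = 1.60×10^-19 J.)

|ΔE| = 7.89×10^5 eV

E_1 = h²/(8m_pL²) = 4.674×10^-15 J.
|ΔE| = |6² − 3²|·E_1 = 27·4.674×10^-15 J = 1.262×10^-13 J = 7.89×10^5 eV.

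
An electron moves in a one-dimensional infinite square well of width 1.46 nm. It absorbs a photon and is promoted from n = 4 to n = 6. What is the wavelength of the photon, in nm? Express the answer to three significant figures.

E_1 = h²/(8m_eL²) = 2.826×10^-20 J, so ΔE = (6² − 4²)E_1 = 5.652×10^-19 J.
λ = hc/ΔE = (6.626×10^-34·2.998×10^8)/5.652×10^-19 = 3.51×10^-7 m = 351 nm.

λ = 351 nm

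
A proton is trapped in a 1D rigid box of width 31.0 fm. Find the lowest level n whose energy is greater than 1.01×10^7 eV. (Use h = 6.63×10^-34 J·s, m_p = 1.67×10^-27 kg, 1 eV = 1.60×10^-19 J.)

E_1 = h²/(8m_pL²) = 3.424×10^-14 J = 2.140×10^5 eV.
Need n² > 1.01×10^7/2.140×10^5 = 47.20, i.e. n > 6.870.
The smallest integer satisfying this is n = 7.

n = 7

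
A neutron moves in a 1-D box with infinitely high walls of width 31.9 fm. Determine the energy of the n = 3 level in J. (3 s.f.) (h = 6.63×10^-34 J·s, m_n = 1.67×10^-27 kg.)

E_3 = 2.91×10^-13 J

For an infinite well E_n = n²h²/(8m_nL²), so E_1 = h²/(8m_nL²) = (6.63×10^-34)²/(8·1.67×10^-27·(3.19×10^-14 m)²) = 3.233×10^-14 J.
Then E_3 = 3²·E_1 = 9·3.233×10^-14 J = 2.91×10^-13 J.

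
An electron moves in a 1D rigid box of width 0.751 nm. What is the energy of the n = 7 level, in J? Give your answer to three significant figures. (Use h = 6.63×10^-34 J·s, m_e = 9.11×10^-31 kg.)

For an infinite well E_n = n²h²/(8m_eL²), so E_1 = h²/(8m_eL²) = (6.63×10^-34)²/(8·9.11×10^-31·(7.51×10^-10 m)²) = 1.069×10^-19 J.
Then E_7 = 7²·E_1 = 49·1.069×10^-19 J = 5.24×10^-18 J.

E_7 = 5.24×10^-18 J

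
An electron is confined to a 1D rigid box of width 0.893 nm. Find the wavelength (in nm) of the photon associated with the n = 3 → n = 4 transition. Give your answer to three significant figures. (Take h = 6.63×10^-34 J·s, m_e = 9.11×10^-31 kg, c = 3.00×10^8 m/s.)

λ = 376 nm

E_1 = h²/(8m_eL²) = 7.563×10^-20 J, so ΔE = (4² − 3²)E_1 = 5.294×10^-19 J.
λ = hc/ΔE = (6.63×10^-34·3.00×10^8)/5.294×10^-19 = 3.76×10^-7 m = 376 nm.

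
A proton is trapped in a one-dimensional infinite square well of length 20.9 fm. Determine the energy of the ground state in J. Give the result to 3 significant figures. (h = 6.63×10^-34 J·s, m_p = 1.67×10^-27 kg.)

E_1 = 7.53×10^-14 J

For an infinite well E_n = n²h²/(8m_pL²), so E_1 = h²/(8m_pL²) = (6.63×10^-34)²/(8·1.67×10^-27·(2.09×10^-14 m)²) = 7.532×10^-14 J.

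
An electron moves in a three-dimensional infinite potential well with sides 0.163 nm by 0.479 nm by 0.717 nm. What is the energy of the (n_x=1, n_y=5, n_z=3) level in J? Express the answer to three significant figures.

For a 3D rectangular well E = (h²/8m_e)·Σ n_i²/L_i² = (6.626×10^-34)²/(8·9.109×10^-31) · [1²/(0.163 nm)² + 5²/(0.479 nm)² + 3²/(0.717 nm)²].
Evaluating gives E = 9.89×10^-18 J.

E = 9.89×10^-18 J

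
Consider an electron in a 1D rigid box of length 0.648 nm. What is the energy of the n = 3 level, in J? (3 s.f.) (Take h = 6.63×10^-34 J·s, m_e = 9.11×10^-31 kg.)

For an infinite well E_n = n²h²/(8m_eL²), so E_1 = h²/(8m_eL²) = (6.63×10^-34)²/(8·9.11×10^-31·(6.48×10^-10 m)²) = 1.436×10^-19 J.
Then E_3 = 3²·E_1 = 9·1.436×10^-19 J = 1.29×10^-18 J.

E_3 = 1.29×10^-18 J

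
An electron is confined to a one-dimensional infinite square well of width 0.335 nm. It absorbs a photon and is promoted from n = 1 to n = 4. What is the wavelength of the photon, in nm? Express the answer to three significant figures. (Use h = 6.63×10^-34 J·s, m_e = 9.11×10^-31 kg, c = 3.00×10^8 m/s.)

E_1 = h²/(8m_eL²) = 5.374×10^-19 J, so ΔE = (4² − 1²)E_1 = 8.061×10^-18 J.
λ = hc/ΔE = (6.63×10^-34·3.00×10^8)/8.061×10^-18 = 2.47×10^-8 m = 24.7 nm.

λ = 24.7 nm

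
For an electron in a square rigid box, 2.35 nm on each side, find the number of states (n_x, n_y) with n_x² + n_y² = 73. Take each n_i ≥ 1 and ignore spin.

The level has n_x² + n_y² = 73. The ordered positive-integer solutions are (3, 8), (8, 3).
That gives 2 states.

degeneracy = 2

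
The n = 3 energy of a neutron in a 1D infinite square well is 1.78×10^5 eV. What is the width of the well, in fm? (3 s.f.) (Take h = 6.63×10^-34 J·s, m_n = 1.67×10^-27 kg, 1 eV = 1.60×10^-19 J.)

L = 102 fm

From E_n = n²h²/(8m_nL²), L = n·h/√(8m_nE_n).
E_3 = 1.78×10^5 eV = 2.848×10^-14 J, so L = 3·6.63×10^-34/√(8·1.67×10^-27·2.848×10^-14) = 1.02×10^-13 m = 102 fm.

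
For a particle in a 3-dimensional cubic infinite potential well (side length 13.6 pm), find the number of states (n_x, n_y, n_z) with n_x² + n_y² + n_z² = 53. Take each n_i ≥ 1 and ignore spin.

The level has n_x² + n_y² + n_z² = 53. The ordered positive-integer solutions are (1, 4, 6), (1, 6, 4), (4, 1, 6), (4, 6, 1), (6, 1, 4), (6, 4, 1).
That gives 6 states.

degeneracy = 6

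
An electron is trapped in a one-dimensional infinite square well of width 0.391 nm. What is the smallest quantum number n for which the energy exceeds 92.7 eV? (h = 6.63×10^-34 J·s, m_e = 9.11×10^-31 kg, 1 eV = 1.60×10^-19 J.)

n = 7

E_1 = h²/(8m_eL²) = 3.945×10^-19 J = 2.466 eV.
Need n² > 92.7/2.466 = 37.59, i.e. n > 6.131.
The smallest integer satisfying this is n = 7.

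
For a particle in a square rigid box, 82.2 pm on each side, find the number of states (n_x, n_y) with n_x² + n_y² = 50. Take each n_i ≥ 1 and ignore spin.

The level has n_x² + n_y² = 50. The ordered positive-integer solutions are (1, 7), (5, 5), (7, 1).
That gives 3 states.

degeneracy = 3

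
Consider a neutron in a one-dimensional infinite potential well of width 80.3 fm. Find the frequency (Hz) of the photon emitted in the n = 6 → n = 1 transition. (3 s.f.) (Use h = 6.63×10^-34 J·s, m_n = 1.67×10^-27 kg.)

E_1 = h²/(8m_nL²) = 5.103×10^-15 J and ΔE = (6² − 1²)E_1 = 1.786×10^-13 J.
f = ΔE/h = 1.786×10^-13/6.63×10^-34 = 2.69×10^20 Hz.

f = 2.69×10^20 Hz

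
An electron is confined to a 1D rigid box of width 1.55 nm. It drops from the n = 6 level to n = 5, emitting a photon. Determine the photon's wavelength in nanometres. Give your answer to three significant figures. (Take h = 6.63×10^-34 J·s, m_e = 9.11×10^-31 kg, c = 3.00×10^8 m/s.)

E_1 = h²/(8m_eL²) = 2.510×10^-20 J, so ΔE = (6² − 5²)E_1 = 2.761×10^-19 J.
λ = hc/ΔE = (6.63×10^-34·3.00×10^8)/2.761×10^-19 = 7.20×10^-7 m = 720 nm.

λ = 720 nm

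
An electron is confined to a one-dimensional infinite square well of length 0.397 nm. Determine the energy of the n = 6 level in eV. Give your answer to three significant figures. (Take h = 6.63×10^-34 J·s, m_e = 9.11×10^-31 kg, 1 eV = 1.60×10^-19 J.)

For an infinite well E_n = n²h²/(8m_eL²), so E_1 = h²/(8m_eL²) = (6.63×10^-34)²/(8·9.11×10^-31·(3.97×10^-10 m)²) = 3.827×10^-19 J.
Then E_6 = 6²·E_1 = 36·3.827×10^-19 J = 1.378×10^-17 J.
Converting, E_6 = 1.378×10^-17 J / (1.60×10^-19 J/eV) = 86.1 eV.

E_6 = 86.1 eV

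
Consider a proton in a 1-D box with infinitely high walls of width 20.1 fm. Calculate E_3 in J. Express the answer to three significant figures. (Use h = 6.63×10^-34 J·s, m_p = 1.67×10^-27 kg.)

For an infinite well E_n = n²h²/(8m_pL²), so E_1 = h²/(8m_pL²) = (6.63×10^-34)²/(8·1.67×10^-27·(2.01×10^-14 m)²) = 8.144×10^-14 J.
Then E_3 = 3²·E_1 = 9·8.144×10^-14 J = 7.33×10^-13 J.

E_3 = 7.33×10^-13 J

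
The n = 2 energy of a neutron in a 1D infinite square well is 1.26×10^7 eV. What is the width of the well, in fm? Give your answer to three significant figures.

L = 8.06 fm

From E_n = n²h²/(8m_nL²), L = n·h/√(8m_nE_n).
E_2 = 1.26×10^7 eV = 2.019×10^-12 J, so L = 2·6.626×10^-34/√(8·1.675×10^-27·2.019×10^-12) = 8.06×10^-15 m = 8.06 fm.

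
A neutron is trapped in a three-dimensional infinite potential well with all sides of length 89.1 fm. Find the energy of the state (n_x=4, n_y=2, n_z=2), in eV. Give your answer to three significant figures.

For a 3D rectangular well E = (h²/8m_n)·Σ n_i²/L_i² = (6.626×10^-34)²/(8·1.675×10^-27) · [4²/(89.1 fm)² + 2²/(89.1 fm)² + 2²/(89.1 fm)²].
Evaluating gives E = 9.905×10^-14 J = 6.18×10^5 eV.

E = 6.18×10^5 eV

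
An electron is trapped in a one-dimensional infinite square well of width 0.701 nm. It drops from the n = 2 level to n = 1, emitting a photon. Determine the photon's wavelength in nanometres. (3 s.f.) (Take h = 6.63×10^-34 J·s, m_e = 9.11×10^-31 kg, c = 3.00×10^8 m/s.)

λ = 540 nm

E_1 = h²/(8m_eL²) = 1.227×10^-19 J, so ΔE = (2² − 1²)E_1 = 3.681×10^-19 J.
λ = hc/ΔE = (6.63×10^-34·3.00×10^8)/3.681×10^-19 = 5.40×10^-7 m = 540 nm.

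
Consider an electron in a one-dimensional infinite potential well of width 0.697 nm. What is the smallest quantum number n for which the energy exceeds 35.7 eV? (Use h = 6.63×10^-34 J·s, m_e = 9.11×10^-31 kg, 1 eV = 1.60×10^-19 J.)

n = 7

E_1 = h²/(8m_eL²) = 1.242×10^-19 J = 0.7763 eV.
Need n² > 35.7/0.7763 = 45.99, i.e. n > 6.782.
The smallest integer satisfying this is n = 7.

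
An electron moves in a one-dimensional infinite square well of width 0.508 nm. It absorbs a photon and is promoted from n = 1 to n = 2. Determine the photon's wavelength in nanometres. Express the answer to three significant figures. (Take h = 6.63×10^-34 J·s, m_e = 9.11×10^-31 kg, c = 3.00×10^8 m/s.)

E_1 = h²/(8m_eL²) = 2.337×10^-19 J, so ΔE = (2² − 1²)E_1 = 7.011×10^-19 J.
λ = hc/ΔE = (6.63×10^-34·3.00×10^8)/7.011×10^-19 = 2.84×10^-7 m = 284 nm.

λ = 284 nm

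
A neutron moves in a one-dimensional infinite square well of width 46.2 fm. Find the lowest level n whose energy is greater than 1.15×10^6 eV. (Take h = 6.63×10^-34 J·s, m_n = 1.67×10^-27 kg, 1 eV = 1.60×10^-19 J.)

n = 4

E_1 = h²/(8m_nL²) = 1.541×10^-14 J = 9.631×10^4 eV.
Need n² > 1.15×10^6/9.631×10^4 = 11.94, i.e. n > 3.455.
The smallest integer satisfying this is n = 4.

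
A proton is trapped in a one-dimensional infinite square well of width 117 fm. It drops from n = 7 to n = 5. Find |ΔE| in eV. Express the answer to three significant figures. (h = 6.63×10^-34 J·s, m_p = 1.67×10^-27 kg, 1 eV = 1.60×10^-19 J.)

|ΔE| = 3.61×10^5 eV

E_1 = h²/(8m_pL²) = 2.404×10^-15 J.
|ΔE| = |7² − 5²|·E_1 = 24·2.404×10^-15 J = 5.770×10^-14 J = 3.61×10^5 eV.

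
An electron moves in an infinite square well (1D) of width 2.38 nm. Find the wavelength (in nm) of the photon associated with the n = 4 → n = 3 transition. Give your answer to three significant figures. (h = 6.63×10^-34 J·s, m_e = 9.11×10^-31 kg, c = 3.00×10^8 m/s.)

E_1 = h²/(8m_eL²) = 1.065×10^-20 J, so ΔE = (4² − 3²)E_1 = 7.455×10^-20 J.
λ = hc/ΔE = (6.63×10^-34·3.00×10^8)/7.455×10^-20 = 2.67×10^-6 m = 2.67×10^3 nm.

λ = 2.67×10^3 nm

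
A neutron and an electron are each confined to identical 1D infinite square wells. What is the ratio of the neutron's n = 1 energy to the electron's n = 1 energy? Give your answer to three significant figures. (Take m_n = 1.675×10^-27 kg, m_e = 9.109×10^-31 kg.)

E_n ∝ 1/m at fixed n and L, so the ratio is m_e/m_n = 9.109×10^-31/1.675×10^-27 = 5.44×10^-4.

5.44×10^-4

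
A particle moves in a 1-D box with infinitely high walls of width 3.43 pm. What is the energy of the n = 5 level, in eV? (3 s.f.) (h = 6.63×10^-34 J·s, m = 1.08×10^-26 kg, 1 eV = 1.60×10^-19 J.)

E_5 = 67.6 eV

For an infinite well E_n = n²h²/(8mL²), so E_1 = h²/(8mL²) = (6.63×10^-34)²/(8·1.08×10^-26·(3.43×10^-12 m)²) = 4.324×10^-19 J.
Then E_5 = 5²·E_1 = 25·4.324×10^-19 J = 1.081×10^-17 J.
Converting, E_5 = 1.081×10^-17 J / (1.60×10^-19 J/eV) = 67.6 eV.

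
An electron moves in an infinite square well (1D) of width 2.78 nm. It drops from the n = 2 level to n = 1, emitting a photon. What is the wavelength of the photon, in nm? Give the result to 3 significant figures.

λ = 8.49×10^3 nm

E_1 = h²/(8m_eL²) = 7.796×10^-21 J, so ΔE = (2² − 1²)E_1 = 2.339×10^-20 J.
λ = hc/ΔE = (6.626×10^-34·2.998×10^8)/2.339×10^-20 = 8.49×10^-6 m = 8.49×10^3 nm.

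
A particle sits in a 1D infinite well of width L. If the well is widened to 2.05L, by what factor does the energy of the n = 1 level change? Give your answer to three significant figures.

0.238

E_n ∝ 1/L², so the energy scales by 1/2.05² = 0.238.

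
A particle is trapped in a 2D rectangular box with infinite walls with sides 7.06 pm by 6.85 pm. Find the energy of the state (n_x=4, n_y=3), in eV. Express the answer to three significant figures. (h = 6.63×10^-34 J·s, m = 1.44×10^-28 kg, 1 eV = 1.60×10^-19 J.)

For a 2D rectangular well E = (h²/8m)·Σ n_i²/L_i² = (6.63×10^-34)²/(8·1.44×10^-28) · [4²/(7.06 pm)² + 3²/(6.85 pm)²].
Evaluating gives E = 1.957×10^-16 J = 1.22×10^3 eV.

E = 1.22×10^3 eV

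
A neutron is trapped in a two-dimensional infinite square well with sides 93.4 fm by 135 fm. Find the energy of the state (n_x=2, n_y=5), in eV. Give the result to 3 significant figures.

For a 2D rectangular well E = (h²/8m_n)·Σ n_i²/L_i² = (6.626×10^-34)²/(8·1.675×10^-27) · [2²/(93.4 fm)² + 5²/(135 fm)²].
Evaluating gives E = 5.997×10^-14 J = 3.74×10^5 eV.

E = 3.74×10^5 eV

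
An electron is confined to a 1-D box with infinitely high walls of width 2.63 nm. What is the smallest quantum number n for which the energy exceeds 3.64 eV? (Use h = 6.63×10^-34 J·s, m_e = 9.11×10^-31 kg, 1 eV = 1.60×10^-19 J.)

n = 9

E_1 = h²/(8m_eL²) = 8.720×10^-21 J = 0.05450 eV.
Need n² > 3.64/0.05450 = 66.79, i.e. n > 8.173.
The smallest integer satisfying this is n = 9.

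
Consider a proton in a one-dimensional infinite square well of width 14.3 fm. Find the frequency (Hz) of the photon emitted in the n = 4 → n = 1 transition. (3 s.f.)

f = 3.63×10^21 Hz

E_1 = h²/(8m_pL²) = 1.604×10^-13 J and ΔE = (4² − 1²)E_1 = 2.406×10^-12 J.
f = ΔE/h = 2.406×10^-12/6.626×10^-34 = 3.63×10^21 Hz.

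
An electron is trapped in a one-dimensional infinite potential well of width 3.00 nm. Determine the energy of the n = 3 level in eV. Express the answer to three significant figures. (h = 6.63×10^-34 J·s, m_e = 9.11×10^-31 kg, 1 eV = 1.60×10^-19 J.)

For an infinite well E_n = n²h²/(8m_eL²), so E_1 = h²/(8m_eL²) = (6.63×10^-34)²/(8·9.11×10^-31·(3.00×10^-9 m)²) = 6.702×10^-21 J.
Then E_3 = 3²·E_1 = 9·6.702×10^-21 J = 6.032×10^-20 J.
Converting, E_3 = 6.032×10^-20 J / (1.60×10^-19 J/eV) = 0.377 eV.

E_3 = 0.377 eV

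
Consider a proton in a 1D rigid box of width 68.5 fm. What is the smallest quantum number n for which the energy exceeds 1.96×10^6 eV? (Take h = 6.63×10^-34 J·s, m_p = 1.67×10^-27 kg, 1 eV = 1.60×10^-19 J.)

E_1 = h²/(8m_pL²) = 7.012×10^-15 J = 4.383×10^4 eV.
Need n² > 1.96×10^6/4.383×10^4 = 44.72, i.e. n > 6.687.
The smallest integer satisfying this is n = 7.

n = 7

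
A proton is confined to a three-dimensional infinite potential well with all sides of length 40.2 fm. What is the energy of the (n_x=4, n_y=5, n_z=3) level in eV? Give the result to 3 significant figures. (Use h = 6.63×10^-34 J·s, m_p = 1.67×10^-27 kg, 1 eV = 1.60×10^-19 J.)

For a 3D rectangular well E = (h²/8m_p)·Σ n_i²/L_i² = (6.63×10^-34)²/(8·1.67×10^-27) · [4²/(40.2 fm)² + 5²/(40.2 fm)² + 3²/(40.2 fm)²].
Evaluating gives E = 1.018×10^-12 J = 6.36×10^6 eV.

E = 6.36×10^6 eV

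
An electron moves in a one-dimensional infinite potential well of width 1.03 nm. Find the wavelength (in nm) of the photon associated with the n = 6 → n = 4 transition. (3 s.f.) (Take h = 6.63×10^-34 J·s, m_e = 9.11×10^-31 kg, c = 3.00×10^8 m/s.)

λ = 175 nm

E_1 = h²/(8m_eL²) = 5.685×10^-20 J, so ΔE = (6² − 4²)E_1 = 1.137×10^-18 J.
λ = hc/ΔE = (6.63×10^-34·3.00×10^8)/1.137×10^-18 = 1.75×10^-7 m = 175 nm.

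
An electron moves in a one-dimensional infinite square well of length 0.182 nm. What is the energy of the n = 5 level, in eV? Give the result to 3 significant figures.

For an infinite well E_n = n²h²/(8m_eL²), so E_1 = h²/(8m_eL²) = (6.626×10^-34)²/(8·9.109×10^-31·(1.82×10^-10 m)²) = 1.819×10^-18 J.
Then E_5 = 5²·E_1 = 25·1.819×10^-18 J = 4.548×10^-17 J.
Converting, E_5 = 4.548×10^-17 J / (1.602×10^-19 J/eV) = 284 eV.

E_5 = 284 eV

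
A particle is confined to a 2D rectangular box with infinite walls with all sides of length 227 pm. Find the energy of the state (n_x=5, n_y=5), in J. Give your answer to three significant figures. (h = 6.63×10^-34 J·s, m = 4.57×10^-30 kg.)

For a 2D rectangular well E = (h²/8m)·Σ n_i²/L_i² = (6.63×10^-34)²/(8·4.57×10^-30) · [5²/(227 pm)² + 5²/(227 pm)²].
Evaluating gives E = 1.17×10^-17 J.

E = 1.17×10^-17 J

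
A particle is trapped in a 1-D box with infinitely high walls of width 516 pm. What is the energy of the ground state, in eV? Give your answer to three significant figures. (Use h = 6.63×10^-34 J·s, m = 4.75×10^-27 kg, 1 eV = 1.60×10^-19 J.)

For an infinite well E_n = n²h²/(8mL²), so E_1 = h²/(8mL²) = (6.63×10^-34)²/(8·4.75×10^-27·(5.16×10^-10 m)²) = 4.345×10^-23 J.
Converting, E_1 = 4.345×10^-23 J / (1.60×10^-19 J/eV) = 2.72×10^-4 eV.

E_1 = 2.72×10^-4 eV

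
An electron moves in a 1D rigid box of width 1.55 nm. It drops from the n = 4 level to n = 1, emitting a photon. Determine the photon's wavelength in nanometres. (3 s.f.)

λ = 528 nm

E_1 = h²/(8m_eL²) = 2.508×10^-20 J, so ΔE = (4² − 1²)E_1 = 3.762×10^-19 J.
λ = hc/ΔE = (6.626×10^-34·2.998×10^8)/3.762×10^-19 = 5.28×10^-7 m = 528 nm.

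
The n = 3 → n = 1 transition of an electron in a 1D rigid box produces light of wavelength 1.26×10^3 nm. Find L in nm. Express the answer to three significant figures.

The photon carries ΔE = hc/λ = 6.626×10^-34·2.998×10^8/1.26×10^-6 m = 1.577×10^-19 J.
Since ΔE = (3² − 1²)E_1, E_1 = 1.971×10^-20 J, and L = h/√(8m_eE_1) = 1.75×10^-9 m = 1.75 nm.

L = 1.75 nm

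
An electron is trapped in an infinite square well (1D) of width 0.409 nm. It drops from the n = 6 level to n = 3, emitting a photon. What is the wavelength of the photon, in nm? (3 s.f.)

E_1 = h²/(8m_eL²) = 3.602×10^-19 J, so ΔE = (6² − 3²)E_1 = 9.725×10^-18 J.
λ = hc/ΔE = (6.626×10^-34·2.998×10^8)/9.725×10^-18 = 2.04×10^-8 m = 20.4 nm.

λ = 20.4 nm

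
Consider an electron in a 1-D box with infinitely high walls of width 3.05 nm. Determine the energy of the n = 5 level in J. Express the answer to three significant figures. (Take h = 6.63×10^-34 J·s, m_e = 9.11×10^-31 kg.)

For an infinite well E_n = n²h²/(8m_eL²), so E_1 = h²/(8m_eL²) = (6.63×10^-34)²/(8·9.11×10^-31·(3.05×10^-9 m)²) = 6.484×10^-21 J.
Then E_5 = 5²·E_1 = 25·6.484×10^-21 J = 1.62×10^-19 J.

E_5 = 1.62×10^-19 J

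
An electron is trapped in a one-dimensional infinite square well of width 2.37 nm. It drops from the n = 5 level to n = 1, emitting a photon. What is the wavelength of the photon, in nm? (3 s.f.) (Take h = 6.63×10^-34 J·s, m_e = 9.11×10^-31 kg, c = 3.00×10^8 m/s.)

λ = 772 nm

E_1 = h²/(8m_eL²) = 1.074×10^-20 J, so ΔE = (5² − 1²)E_1 = 2.578×10^-19 J.
λ = hc/ΔE = (6.63×10^-34·3.00×10^8)/2.578×10^-19 = 7.72×10^-7 m = 772 nm.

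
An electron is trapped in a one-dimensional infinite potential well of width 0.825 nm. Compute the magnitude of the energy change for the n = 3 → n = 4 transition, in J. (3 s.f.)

E_1 = h²/(8m_eL²) = 8.852×10^-20 J.
|ΔE| = |3² − 4²|·E_1 = 7·8.852×10^-20 J = 6.20×10^-19 J.

|ΔE| = 6.20×10^-19 J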